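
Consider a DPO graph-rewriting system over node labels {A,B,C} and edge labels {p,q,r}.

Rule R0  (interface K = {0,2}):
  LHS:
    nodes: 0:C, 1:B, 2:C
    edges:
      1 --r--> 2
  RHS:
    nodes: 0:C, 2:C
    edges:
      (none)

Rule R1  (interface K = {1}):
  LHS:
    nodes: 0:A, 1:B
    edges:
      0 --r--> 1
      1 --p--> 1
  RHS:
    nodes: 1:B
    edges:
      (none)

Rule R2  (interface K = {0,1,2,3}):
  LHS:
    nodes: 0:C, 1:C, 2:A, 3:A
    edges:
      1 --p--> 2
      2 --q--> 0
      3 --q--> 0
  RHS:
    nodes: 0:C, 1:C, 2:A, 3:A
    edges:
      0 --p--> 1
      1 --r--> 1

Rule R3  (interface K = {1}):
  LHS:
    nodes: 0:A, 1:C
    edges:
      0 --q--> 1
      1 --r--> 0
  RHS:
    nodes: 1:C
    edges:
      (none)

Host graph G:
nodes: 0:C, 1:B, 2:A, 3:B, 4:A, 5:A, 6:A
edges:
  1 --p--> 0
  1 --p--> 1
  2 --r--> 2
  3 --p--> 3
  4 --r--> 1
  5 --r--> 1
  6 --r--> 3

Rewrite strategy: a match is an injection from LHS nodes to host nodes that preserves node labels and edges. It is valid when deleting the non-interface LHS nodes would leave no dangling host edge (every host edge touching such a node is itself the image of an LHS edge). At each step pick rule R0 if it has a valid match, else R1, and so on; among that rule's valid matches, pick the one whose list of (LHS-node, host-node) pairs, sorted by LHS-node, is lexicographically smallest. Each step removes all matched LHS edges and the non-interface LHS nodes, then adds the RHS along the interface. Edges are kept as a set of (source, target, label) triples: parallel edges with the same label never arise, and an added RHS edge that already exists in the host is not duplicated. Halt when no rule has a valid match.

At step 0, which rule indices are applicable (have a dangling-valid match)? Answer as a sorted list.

Answer: [R1]

Derivation:
R0: no valid match — LHS pattern not found
R1: 3 valid matches — {0↦4, 1↦1}, {0↦5, 1↦1}, {0↦6, 1↦3}
R2: no valid match — LHS pattern not found
R3: no valid match — LHS pattern not found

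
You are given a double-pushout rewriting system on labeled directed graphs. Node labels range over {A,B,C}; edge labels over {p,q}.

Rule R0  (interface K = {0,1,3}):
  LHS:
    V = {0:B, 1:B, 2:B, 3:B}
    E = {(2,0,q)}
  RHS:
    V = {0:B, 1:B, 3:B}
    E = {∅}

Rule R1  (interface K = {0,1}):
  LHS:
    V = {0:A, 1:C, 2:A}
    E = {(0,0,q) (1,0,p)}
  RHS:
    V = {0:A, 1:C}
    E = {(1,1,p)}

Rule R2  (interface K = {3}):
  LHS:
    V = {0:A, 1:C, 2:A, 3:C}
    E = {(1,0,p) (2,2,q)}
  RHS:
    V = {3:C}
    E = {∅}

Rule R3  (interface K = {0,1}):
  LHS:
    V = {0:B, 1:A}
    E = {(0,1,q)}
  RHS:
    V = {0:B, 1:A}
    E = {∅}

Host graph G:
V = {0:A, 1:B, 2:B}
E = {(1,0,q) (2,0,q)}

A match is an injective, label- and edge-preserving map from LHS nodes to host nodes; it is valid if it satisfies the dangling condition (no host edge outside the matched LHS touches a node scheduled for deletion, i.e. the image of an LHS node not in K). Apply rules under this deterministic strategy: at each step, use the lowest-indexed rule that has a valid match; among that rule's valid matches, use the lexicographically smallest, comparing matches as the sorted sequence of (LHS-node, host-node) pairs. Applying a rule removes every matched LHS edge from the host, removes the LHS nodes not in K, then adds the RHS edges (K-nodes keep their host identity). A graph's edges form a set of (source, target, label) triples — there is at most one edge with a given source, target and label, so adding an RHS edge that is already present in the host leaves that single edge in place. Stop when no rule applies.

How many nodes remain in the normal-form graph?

Answer: 3

Rewrite trace:
start.  V:3 E:2  edges: 1-q->0 2-q->0
1. fire R3 via {0↦1, 1↦0}  →  V:3 E:1  edges: 2-q->0
2. fire R3 via {0↦2, 1↦0}  →  V:3 E:0  edges: ∅
halt: no rule applies after step 2
NF nodes: {0:A, 1:B, 2:B}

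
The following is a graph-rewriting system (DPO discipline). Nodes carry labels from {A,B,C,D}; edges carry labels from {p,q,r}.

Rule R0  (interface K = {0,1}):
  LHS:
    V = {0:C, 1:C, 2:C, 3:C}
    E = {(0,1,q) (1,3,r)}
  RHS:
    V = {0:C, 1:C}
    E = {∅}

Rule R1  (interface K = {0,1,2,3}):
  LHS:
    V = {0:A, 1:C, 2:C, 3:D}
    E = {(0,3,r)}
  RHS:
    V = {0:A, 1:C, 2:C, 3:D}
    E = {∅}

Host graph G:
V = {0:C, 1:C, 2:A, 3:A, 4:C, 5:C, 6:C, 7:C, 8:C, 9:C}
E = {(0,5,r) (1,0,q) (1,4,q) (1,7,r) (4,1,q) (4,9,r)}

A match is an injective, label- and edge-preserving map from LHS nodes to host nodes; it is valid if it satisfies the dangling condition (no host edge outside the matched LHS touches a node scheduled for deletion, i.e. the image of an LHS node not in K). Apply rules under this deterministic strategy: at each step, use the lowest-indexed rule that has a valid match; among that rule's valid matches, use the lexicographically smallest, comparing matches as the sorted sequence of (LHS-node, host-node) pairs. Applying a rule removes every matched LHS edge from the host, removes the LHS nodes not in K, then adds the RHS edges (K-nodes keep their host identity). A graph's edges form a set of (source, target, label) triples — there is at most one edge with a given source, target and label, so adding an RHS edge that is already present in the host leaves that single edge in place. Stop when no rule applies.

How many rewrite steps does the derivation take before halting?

[0] host  ⇒  10 nodes, 6 edges  {0-r->5 1-q->0 1-q->4 1-r->7 4-q->1 4-r->9}
[1] R0 @ {0↦1, 1↦0, 2↦6, 3↦5}  ⇒  8 nodes, 4 edges  {1-q->4 1-r->7 4-q->1 4-r->9}
[2] R0 @ {0↦1, 1↦4, 2↦0, 3↦9}  ⇒  6 nodes, 2 edges  {1-r->7 4-q->1}
[3] R0 @ {0↦4, 1↦1, 2↦8, 3↦7}  ⇒  4 nodes, 0 edges  {∅}
final graph: no rule applies after step 3

Answer: 3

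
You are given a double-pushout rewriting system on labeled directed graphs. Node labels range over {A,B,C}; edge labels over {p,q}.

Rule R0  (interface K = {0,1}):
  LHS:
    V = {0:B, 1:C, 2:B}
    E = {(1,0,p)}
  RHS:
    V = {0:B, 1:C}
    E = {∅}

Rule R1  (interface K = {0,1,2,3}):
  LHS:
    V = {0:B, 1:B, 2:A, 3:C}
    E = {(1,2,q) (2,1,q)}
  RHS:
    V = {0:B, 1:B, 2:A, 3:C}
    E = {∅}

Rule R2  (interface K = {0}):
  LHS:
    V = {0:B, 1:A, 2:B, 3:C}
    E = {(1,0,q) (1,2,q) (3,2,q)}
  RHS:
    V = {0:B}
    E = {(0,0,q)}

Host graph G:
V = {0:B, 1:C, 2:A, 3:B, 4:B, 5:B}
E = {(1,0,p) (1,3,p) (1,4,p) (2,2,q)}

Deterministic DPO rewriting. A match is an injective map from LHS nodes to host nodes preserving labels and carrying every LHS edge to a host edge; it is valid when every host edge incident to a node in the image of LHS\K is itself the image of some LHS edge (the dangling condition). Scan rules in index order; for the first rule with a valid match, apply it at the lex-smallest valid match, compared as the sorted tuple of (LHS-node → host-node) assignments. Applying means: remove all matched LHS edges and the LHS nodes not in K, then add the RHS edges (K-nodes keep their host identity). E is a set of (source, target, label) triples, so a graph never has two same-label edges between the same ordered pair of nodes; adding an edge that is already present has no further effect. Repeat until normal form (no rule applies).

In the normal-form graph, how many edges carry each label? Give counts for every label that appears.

[0] host  ⇒  6 nodes, 4 edges  {1-p->0 1-p->3 1-p->4 2-q->2}
[1] R0 @ {0↦0, 1↦1, 2↦5}  ⇒  5 nodes, 3 edges  {1-p->3 1-p->4 2-q->2}
[2] R0 @ {0↦3, 1↦1, 2↦0}  ⇒  4 nodes, 2 edges  {1-p->4 2-q->2}
[3] R0 @ {0↦4, 1↦1, 2↦3}  ⇒  3 nodes, 1 edges  {2-q->2}
normal form: no rule applies after step 3
NF edges: [(2, 2, 'q')]

Answer: q:1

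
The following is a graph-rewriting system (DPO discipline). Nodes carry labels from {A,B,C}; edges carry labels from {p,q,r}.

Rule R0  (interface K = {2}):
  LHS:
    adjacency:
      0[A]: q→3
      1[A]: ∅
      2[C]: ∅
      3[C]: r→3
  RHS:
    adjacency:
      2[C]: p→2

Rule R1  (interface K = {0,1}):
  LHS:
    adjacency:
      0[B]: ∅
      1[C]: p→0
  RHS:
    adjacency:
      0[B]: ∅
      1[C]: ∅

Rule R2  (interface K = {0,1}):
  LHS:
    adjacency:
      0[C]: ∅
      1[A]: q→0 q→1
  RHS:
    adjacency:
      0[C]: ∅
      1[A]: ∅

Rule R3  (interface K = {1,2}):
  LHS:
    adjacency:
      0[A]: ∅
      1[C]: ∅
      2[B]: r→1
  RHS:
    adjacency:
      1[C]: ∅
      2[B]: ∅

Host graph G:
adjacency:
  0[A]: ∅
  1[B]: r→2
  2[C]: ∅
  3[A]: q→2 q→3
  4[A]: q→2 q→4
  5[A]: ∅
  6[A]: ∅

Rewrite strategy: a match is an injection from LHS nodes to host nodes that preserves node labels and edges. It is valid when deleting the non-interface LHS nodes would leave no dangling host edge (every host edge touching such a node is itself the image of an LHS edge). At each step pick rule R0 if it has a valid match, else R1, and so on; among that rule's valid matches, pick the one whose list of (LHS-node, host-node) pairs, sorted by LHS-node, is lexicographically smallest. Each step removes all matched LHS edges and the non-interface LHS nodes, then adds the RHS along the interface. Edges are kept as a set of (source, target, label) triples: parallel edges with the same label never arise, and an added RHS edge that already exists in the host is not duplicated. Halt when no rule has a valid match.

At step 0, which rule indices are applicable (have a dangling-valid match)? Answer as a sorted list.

Answer: [R2,R3]

Steps:
R0: no valid match — LHS pattern not found
R1: no valid match — LHS pattern not found
R2: 2 valid matches — {0↦2, 1↦3}, {0↦2, 1↦4}
R3: 3 valid matches — {0↦0, 1↦2, 2↦1}, {0↦5, 1↦2, 2↦1}, {0↦6, 1↦2, 2↦1}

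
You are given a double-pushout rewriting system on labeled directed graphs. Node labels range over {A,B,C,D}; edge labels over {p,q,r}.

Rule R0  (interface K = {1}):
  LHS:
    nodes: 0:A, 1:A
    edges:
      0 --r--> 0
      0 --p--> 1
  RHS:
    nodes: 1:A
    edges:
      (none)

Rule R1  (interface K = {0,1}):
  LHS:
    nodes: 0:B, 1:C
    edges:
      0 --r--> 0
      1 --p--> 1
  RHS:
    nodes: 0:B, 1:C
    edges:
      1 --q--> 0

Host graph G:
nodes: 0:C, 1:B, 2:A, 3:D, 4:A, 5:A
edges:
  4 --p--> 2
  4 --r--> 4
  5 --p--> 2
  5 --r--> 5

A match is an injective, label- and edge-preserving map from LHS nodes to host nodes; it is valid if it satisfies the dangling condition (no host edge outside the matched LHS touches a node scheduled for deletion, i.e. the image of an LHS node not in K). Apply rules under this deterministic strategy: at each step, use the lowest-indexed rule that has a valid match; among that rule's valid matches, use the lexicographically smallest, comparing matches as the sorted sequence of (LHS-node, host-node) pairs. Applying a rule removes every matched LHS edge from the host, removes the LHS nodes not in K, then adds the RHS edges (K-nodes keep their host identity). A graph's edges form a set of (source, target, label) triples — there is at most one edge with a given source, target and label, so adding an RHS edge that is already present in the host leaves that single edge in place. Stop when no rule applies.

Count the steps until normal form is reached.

start.  V:6 E:4  edges: 4-p->2 4-r->4 5-p->2 5-r->5
1. fire R0 via {0↦4, 1↦2}  →  V:5 E:2  edges: 5-p->2 5-r->5
2. fire R0 via {0↦5, 1↦2}  →  V:4 E:0  edges: ∅
halt: no rule applies after step 2

Answer: 2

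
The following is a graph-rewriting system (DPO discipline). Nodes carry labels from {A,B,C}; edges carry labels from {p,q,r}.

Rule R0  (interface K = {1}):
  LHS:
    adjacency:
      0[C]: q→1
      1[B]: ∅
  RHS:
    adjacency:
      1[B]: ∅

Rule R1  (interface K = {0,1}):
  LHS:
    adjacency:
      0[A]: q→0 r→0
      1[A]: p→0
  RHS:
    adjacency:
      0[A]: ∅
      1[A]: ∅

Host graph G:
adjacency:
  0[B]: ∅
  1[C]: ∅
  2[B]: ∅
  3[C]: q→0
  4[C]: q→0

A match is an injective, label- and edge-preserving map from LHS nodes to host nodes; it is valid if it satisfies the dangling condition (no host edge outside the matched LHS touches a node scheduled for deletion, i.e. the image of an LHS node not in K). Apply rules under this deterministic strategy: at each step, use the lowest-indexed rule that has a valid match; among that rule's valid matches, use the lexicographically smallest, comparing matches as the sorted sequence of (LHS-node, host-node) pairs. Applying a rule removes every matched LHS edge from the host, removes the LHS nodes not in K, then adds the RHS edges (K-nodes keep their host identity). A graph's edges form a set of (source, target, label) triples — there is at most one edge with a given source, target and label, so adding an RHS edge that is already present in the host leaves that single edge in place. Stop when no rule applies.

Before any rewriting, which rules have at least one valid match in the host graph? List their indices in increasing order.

Answer: [R0]

Steps:
R0: 2 valid matches — {0↦3, 1↦0}, {0↦4, 1↦0}
R1: no valid match — LHS pattern not found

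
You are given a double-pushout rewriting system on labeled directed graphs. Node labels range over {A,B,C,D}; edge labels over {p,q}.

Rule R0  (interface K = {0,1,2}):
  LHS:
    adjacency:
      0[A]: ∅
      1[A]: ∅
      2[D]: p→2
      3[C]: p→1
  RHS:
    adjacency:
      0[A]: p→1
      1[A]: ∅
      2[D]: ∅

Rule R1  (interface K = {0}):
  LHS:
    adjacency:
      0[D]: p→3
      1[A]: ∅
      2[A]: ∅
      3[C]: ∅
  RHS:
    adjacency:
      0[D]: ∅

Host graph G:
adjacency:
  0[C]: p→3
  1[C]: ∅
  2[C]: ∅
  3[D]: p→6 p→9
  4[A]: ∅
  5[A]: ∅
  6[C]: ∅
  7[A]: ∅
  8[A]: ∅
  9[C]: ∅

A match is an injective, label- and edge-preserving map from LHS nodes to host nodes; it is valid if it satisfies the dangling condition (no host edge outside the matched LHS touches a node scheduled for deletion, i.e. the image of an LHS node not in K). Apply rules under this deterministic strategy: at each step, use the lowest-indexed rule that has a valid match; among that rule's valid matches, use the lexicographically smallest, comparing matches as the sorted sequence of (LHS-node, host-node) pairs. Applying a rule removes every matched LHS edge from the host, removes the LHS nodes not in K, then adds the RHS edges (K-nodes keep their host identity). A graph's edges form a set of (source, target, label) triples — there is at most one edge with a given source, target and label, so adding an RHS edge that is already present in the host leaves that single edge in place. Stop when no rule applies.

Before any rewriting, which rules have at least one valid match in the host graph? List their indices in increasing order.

Answer: [R1]

Derivation:
R0: no valid match — LHS pattern not found
R1: 24 valid matches — {0↦3, 1↦4, 2↦5, 3↦6}, {0↦3, 1↦4, 2↦5, 3↦9}, {0↦3, 1↦4, 2↦7, 3↦6} (+21 more)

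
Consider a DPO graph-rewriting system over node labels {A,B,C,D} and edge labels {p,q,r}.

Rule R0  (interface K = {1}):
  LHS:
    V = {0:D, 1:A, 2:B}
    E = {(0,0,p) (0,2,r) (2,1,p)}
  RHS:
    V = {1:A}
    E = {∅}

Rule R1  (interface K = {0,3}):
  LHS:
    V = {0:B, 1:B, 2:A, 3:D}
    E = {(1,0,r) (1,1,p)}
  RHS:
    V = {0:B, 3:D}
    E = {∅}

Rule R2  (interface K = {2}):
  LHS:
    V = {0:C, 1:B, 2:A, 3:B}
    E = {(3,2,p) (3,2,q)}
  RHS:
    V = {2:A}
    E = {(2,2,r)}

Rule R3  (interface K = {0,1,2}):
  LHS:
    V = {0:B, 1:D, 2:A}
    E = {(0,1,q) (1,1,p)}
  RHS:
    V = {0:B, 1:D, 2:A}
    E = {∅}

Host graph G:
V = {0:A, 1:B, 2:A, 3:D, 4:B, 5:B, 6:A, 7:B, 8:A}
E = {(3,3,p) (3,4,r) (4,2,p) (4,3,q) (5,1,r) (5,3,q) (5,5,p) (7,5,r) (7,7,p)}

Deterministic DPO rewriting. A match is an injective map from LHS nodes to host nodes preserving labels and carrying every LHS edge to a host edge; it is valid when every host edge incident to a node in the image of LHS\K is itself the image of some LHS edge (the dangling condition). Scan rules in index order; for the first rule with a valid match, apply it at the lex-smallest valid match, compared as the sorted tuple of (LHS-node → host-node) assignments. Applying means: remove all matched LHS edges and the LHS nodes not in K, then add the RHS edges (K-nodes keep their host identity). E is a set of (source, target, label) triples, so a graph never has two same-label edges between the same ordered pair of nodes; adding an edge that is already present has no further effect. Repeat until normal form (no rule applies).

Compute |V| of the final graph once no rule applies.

initial: |V|=9 |E|=9  E = 3-p->3 3-r->4 4-p->2 4-q->3 5-r->1 5-q->3 5-p->5 7-r->5 7-p->7
step 1: apply R1 at {0↦5, 1↦7, 2↦0, 3↦3}  → |V|=7 |E|=7  E = 3-p->3 3-r->4 4-p->2 4-q->3 5-r->1 5-q->3 5-p->5
step 2: apply R3 at {0↦4, 1↦3, 2↦2}  → |V|=7 |E|=5  E = 3-r->4 4-p->2 5-r->1 5-q->3 5-p->5
normal form: no rule applies after step 2
NF nodes: {1:B, 2:A, 3:D, 4:B, 5:B, 6:A, 8:A}

Answer: 7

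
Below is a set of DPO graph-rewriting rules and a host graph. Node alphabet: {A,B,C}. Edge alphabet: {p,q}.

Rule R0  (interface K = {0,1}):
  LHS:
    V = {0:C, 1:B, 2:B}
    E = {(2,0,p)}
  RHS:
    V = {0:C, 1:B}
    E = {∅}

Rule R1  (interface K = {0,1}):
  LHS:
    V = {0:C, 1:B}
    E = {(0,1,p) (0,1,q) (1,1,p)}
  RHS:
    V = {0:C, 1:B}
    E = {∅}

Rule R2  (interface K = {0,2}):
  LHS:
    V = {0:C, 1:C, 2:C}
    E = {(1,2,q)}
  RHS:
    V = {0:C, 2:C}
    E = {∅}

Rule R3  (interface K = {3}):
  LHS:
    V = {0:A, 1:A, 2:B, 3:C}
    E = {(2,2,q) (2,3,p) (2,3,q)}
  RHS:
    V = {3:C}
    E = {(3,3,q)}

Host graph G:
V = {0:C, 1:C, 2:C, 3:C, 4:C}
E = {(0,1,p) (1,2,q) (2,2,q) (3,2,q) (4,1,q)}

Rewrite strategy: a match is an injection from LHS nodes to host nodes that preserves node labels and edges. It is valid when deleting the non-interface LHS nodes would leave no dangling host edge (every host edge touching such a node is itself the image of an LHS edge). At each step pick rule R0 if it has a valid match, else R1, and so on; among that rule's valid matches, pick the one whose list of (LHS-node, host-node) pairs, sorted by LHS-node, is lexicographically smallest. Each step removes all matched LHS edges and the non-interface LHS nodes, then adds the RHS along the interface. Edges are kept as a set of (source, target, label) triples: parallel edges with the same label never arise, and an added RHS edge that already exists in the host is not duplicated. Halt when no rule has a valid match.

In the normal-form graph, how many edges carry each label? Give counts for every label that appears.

Answer: p:1 q:2

Derivation:
start.  V:5 E:5  edges: 0-p->1 1-q->2 2-q->2 3-q->2 4-q->1
1. fire R2 via {0↦0, 1↦3, 2↦2}  →  V:4 E:4  edges: 0-p->1 1-q->2 2-q->2 4-q->1
2. fire R2 via {0↦0, 1↦4, 2↦1}  →  V:3 E:3  edges: 0-p->1 1-q->2 2-q->2
halt: no rule applies after step 2
NF edges: [(0, 1, 'p'), (1, 2, 'q'), (2, 2, 'q')]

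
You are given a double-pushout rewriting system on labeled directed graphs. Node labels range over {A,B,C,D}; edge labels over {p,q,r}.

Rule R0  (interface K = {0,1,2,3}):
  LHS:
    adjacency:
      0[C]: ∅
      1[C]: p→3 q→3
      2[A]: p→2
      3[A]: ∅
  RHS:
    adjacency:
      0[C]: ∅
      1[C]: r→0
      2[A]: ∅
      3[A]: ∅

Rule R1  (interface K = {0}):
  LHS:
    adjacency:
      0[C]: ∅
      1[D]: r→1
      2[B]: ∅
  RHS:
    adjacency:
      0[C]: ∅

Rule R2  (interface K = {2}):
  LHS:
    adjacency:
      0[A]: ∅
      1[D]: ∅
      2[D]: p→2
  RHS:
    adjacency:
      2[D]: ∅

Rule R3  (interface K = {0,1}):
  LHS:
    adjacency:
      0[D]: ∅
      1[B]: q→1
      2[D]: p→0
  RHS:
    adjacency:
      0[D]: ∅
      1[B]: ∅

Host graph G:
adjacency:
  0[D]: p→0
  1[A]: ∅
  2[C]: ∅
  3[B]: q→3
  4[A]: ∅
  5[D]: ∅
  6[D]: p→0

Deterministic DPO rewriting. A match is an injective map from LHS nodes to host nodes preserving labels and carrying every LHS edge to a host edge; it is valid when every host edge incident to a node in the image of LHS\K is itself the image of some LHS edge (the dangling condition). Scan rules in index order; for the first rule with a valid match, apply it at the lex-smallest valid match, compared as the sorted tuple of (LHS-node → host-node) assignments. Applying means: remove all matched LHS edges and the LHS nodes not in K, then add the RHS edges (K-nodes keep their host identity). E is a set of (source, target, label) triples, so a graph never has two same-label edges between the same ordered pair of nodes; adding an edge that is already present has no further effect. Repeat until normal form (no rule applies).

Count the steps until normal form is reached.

initial: |V|=7 |E|=3  E = 0-p->0 3-q->3 6-p->0
step 1: apply R2 at {0↦1, 1↦5, 2↦0}  → |V|=5 |E|=2  E = 3-q->3 6-p->0
step 2: apply R3 at {0↦0, 1↦3, 2↦6}  → |V|=4 |E|=0  E = ∅
normal form: no rule applies after step 2

Answer: 2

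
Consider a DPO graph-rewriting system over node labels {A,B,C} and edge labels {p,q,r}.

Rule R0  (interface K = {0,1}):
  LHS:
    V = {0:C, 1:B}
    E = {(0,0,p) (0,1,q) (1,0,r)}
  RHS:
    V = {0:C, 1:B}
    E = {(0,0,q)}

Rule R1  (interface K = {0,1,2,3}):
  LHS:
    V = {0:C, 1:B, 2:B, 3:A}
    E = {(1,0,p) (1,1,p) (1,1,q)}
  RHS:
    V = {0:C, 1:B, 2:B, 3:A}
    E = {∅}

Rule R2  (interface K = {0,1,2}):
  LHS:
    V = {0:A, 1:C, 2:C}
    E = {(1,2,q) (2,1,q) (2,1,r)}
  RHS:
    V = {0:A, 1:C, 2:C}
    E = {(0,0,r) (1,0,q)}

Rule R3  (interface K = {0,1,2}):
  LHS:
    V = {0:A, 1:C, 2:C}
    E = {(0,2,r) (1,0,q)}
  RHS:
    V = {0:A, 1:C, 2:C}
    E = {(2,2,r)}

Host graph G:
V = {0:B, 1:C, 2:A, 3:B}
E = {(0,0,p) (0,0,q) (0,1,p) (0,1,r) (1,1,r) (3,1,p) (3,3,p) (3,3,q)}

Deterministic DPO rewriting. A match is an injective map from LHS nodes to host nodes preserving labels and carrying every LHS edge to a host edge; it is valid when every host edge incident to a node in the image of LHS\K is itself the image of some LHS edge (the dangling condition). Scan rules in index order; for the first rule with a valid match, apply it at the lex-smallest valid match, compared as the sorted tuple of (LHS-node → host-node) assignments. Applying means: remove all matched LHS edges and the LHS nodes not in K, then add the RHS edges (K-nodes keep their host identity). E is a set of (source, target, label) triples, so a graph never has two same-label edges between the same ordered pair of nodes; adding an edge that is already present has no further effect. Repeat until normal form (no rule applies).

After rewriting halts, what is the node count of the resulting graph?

[0] host  ⇒  4 nodes, 8 edges  {0-p->0 0-q->0 0-p->1 0-r->1 1-r->1 3-p->1 3-p->3 3-q->3}
[1] R1 @ {0↦1, 1↦0, 2↦3, 3↦2}  ⇒  4 nodes, 5 edges  {0-r->1 1-r->1 3-p->1 3-p->3 3-q->3}
[2] R1 @ {0↦1, 1↦3, 2↦0, 3↦2}  ⇒  4 nodes, 2 edges  {0-r->1 1-r->1}
normal form: no rule applies after step 2
NF nodes: {0:B, 1:C, 2:A, 3:B}

Answer: 4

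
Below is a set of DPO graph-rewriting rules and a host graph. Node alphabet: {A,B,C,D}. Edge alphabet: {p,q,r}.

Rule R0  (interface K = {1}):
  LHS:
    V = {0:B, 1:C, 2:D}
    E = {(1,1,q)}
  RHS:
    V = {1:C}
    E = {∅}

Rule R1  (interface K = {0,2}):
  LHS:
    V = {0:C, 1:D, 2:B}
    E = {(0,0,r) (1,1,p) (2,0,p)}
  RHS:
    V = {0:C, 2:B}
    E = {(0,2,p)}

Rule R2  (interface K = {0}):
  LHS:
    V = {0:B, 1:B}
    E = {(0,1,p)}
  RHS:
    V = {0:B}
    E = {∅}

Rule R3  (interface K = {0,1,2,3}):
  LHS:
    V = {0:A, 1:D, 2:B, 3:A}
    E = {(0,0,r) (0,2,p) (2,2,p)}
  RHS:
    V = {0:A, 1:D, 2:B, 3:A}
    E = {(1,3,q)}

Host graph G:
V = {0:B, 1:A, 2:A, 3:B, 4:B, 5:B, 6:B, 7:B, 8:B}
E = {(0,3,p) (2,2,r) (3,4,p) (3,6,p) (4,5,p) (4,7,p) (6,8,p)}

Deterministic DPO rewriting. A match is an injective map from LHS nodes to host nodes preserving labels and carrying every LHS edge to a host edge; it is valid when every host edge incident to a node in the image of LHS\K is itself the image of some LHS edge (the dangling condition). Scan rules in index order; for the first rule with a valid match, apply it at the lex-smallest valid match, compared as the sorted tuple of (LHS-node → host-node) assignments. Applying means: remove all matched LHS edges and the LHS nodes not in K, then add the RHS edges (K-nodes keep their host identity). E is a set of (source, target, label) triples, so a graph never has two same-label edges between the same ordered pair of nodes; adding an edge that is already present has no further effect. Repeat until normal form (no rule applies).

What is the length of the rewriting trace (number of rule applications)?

[0] host  ⇒  9 nodes, 7 edges  {0-p->3 2-r->2 3-p->4 3-p->6 4-p->5 4-p->7 6-p->8}
[1] R2 @ {0↦4, 1↦5}  ⇒  8 nodes, 6 edges  {0-p->3 2-r->2 3-p->4 3-p->6 4-p->7 6-p->8}
[2] R2 @ {0↦4, 1↦7}  ⇒  7 nodes, 5 edges  {0-p->3 2-r->2 3-p->4 3-p->6 6-p->8}
[3] R2 @ {0↦3, 1↦4}  ⇒  6 nodes, 4 edges  {0-p->3 2-r->2 3-p->6 6-p->8}
[4] R2 @ {0↦6, 1↦8}  ⇒  5 nodes, 3 edges  {0-p->3 2-r->2 3-p->6}
[5] R2 @ {0↦3, 1↦6}  ⇒  4 nodes, 2 edges  {0-p->3 2-r->2}
[6] R2 @ {0↦0, 1↦3}  ⇒  3 nodes, 1 edges  {2-r->2}
normal form: no rule applies after step 6

Answer: 6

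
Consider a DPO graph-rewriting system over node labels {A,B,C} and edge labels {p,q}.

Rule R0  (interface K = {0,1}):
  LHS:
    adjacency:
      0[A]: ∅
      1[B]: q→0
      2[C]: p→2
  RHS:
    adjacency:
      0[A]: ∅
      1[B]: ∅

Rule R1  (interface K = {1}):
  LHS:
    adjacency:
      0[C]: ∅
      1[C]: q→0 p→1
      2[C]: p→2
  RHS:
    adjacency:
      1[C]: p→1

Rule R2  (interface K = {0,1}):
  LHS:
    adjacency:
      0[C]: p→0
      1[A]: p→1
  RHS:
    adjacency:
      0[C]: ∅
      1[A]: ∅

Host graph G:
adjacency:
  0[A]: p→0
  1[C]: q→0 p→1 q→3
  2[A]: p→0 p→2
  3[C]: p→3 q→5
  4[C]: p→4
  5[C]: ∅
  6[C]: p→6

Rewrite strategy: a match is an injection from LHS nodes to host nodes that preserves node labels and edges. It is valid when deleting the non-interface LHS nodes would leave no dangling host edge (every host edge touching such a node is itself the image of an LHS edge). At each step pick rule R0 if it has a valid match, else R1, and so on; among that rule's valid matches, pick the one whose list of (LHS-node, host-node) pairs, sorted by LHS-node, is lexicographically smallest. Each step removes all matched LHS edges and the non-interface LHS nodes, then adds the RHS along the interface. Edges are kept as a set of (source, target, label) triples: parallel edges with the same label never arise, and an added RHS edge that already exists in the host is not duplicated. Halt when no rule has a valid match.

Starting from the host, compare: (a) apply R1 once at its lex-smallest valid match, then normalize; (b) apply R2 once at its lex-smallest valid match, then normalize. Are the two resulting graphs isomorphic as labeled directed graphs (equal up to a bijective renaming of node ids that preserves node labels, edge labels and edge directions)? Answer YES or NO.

branch R1-first: apply at {0↦5, 1↦3, 2↦4} → |E|=8, then 2 more step(s) → NF |V|=5 |E|=4 V={0:A, 1:C, 2:A, 3:C, 6:C} E=1-q->0 1-q->3 2-p->0 6-p->6
branch R2-first: apply at {0↦1, 1↦0} → |E|=8, then 2 more step(s) → NF |V|=5 |E|=4 V={0:A, 1:C, 2:A, 3:C, 6:C} E=1-q->0 1-q->3 2-p->0 6-p->6
graphs isomorphic (equal up to label-preserving node renaming)

Answer: YES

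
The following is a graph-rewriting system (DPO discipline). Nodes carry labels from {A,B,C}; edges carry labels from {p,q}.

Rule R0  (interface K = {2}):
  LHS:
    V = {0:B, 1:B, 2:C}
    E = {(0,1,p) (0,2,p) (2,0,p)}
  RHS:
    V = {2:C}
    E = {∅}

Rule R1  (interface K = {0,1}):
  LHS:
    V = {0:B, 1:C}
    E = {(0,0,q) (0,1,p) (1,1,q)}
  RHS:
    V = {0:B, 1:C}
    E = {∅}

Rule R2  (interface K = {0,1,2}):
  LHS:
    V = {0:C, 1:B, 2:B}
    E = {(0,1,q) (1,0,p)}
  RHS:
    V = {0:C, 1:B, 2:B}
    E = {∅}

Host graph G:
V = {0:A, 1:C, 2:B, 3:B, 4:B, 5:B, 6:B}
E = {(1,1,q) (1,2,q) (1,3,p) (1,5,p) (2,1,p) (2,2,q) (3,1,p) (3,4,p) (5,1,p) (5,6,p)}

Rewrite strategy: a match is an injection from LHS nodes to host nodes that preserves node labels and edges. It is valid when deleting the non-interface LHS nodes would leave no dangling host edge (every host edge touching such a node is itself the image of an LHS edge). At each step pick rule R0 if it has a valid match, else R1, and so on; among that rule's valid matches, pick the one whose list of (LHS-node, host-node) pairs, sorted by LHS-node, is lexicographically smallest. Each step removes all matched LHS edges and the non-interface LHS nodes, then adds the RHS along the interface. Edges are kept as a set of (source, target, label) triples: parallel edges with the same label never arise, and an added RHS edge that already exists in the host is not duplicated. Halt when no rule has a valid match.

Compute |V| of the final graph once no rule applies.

Answer: 3

Derivation:
[0] host  ⇒  7 nodes, 10 edges  {1-q->1 1-q->2 1-p->3 1-p->5 2-p->1 2-q->2 3-p->1 3-p->4 5-p->1 5-p->6}
[1] R0 @ {0↦3, 1↦4, 2↦1}  ⇒  5 nodes, 7 edges  {1-q->1 1-q->2 1-p->5 2-p->1 2-q->2 5-p->1 5-p->6}
[2] R0 @ {0↦5, 1↦6, 2↦1}  ⇒  3 nodes, 4 edges  {1-q->1 1-q->2 2-p->1 2-q->2}
[3] R1 @ {0↦2, 1↦1}  ⇒  3 nodes, 1 edges  {1-q->2}
halt: no rule applies after step 3
NF nodes: {0:A, 1:C, 2:B}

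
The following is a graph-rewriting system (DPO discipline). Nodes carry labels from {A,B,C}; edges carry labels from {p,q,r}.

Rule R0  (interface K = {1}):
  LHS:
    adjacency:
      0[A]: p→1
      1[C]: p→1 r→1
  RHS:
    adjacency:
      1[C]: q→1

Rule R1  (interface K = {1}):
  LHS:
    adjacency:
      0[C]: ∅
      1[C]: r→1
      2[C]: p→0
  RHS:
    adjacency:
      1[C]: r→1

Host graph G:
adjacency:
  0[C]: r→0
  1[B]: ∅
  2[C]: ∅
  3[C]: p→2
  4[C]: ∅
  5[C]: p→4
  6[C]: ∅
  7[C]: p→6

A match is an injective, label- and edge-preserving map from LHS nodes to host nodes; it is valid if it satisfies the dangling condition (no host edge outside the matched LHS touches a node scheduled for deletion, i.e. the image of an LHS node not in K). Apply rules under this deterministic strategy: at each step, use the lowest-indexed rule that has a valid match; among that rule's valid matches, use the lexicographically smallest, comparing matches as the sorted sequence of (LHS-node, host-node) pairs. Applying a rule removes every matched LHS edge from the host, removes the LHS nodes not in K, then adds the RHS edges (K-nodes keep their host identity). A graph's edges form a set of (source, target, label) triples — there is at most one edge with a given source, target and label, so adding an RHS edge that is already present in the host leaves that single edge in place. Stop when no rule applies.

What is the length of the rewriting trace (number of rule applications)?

Answer: 3

Steps:
start.  V:8 E:4  edges: 0-r->0 3-p->2 5-p->4 7-p->6
1. fire R1 via {0↦2, 1↦0, 2↦3}  →  V:6 E:3  edges: 0-r->0 5-p->4 7-p->6
2. fire R1 via {0↦4, 1↦0, 2↦5}  →  V:4 E:2  edges: 0-r->0 7-p->6
3. fire R1 via {0↦6, 1↦0, 2↦7}  →  V:2 E:1  edges: 0-r->0
halt: no rule applies after step 3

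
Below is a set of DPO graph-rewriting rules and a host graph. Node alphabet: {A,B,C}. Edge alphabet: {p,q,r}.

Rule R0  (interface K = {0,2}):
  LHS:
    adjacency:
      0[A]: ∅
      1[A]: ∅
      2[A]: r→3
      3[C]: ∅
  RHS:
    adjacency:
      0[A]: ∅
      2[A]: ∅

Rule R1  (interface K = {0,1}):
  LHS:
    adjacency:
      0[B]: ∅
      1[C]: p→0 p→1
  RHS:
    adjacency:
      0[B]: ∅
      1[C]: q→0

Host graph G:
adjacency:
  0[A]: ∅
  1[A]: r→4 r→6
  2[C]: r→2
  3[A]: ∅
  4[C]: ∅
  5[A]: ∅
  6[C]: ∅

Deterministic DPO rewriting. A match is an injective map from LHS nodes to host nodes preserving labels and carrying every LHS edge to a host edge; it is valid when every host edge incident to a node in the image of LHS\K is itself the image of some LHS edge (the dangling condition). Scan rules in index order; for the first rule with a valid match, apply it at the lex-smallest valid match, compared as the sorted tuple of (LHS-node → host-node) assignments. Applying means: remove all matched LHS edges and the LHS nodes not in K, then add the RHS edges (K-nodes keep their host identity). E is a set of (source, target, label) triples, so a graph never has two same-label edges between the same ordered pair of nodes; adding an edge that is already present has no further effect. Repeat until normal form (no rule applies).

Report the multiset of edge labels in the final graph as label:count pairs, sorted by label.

[0] host  ⇒  7 nodes, 3 edges  {1-r->4 1-r->6 2-r->2}
[1] R0 @ {0↦0, 1↦3, 2↦1, 3↦4}  ⇒  5 nodes, 2 edges  {1-r->6 2-r->2}
[2] R0 @ {0↦0, 1↦5, 2↦1, 3↦6}  ⇒  3 nodes, 1 edges  {2-r->2}
final graph: no rule applies after step 2
NF edges: [(2, 2, 'r')]

Answer: r:1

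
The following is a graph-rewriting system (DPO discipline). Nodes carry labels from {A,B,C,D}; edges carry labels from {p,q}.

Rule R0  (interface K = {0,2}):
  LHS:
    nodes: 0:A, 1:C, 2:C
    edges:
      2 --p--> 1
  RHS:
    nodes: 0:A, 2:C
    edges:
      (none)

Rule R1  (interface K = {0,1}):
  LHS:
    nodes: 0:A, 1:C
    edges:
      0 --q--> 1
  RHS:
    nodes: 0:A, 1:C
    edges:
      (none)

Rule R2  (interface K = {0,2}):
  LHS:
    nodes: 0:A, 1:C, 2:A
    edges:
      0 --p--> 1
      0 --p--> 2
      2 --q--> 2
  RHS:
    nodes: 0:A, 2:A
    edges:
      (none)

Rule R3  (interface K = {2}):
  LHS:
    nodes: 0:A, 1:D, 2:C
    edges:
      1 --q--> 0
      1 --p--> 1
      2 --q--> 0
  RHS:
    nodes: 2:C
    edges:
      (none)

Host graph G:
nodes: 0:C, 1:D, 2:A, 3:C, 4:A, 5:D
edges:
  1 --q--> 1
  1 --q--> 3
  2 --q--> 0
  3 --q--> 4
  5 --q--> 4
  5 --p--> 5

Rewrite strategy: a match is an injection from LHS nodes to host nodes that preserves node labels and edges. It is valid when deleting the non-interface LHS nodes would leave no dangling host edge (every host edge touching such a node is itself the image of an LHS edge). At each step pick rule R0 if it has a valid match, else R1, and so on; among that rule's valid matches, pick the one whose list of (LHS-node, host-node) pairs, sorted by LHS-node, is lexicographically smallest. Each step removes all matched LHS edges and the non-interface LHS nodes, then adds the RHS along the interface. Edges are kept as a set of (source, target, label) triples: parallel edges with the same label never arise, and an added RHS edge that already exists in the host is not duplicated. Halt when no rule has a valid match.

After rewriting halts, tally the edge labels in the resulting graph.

Answer: q:2

Rewrite trace:
start.  V:6 E:6  edges: 1-q->1 1-q->3 2-q->0 3-q->4 5-q->4 5-p->5
1. fire R1 via {0↦2, 1↦0}  →  V:6 E:5  edges: 1-q->1 1-q->3 3-q->4 5-q->4 5-p->5
2. fire R3 via {0↦4, 1↦5, 2↦3}  →  V:4 E:2  edges: 1-q->1 1-q->3
normal form: no rule applies after step 2
NF edges: [(1, 1, 'q'), (1, 3, 'q')]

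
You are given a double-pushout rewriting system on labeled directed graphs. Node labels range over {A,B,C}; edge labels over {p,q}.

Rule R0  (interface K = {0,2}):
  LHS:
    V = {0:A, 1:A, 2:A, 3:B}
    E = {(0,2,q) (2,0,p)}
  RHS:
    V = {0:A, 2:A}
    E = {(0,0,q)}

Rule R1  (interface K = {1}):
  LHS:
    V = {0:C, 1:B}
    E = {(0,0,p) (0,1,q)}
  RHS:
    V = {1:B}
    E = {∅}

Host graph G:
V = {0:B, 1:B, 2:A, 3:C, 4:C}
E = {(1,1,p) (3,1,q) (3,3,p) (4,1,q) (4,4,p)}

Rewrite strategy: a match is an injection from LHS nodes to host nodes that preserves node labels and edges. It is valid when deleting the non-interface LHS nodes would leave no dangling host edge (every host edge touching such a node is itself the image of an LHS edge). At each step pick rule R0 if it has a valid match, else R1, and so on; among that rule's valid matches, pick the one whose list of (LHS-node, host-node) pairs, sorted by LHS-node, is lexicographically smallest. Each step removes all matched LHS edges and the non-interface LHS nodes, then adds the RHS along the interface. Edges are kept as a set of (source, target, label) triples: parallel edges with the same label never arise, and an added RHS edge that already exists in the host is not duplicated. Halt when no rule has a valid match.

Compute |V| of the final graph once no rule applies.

start.  V:5 E:5  edges: 1-p->1 3-q->1 3-p->3 4-q->1 4-p->4
1. fire R1 via {0↦3, 1↦1}  →  V:4 E:3  edges: 1-p->1 4-q->1 4-p->4
2. fire R1 via {0↦4, 1↦1}  →  V:3 E:1  edges: 1-p->1
normal form: no rule applies after step 2
NF nodes: {0:B, 1:B, 2:A}

Answer: 3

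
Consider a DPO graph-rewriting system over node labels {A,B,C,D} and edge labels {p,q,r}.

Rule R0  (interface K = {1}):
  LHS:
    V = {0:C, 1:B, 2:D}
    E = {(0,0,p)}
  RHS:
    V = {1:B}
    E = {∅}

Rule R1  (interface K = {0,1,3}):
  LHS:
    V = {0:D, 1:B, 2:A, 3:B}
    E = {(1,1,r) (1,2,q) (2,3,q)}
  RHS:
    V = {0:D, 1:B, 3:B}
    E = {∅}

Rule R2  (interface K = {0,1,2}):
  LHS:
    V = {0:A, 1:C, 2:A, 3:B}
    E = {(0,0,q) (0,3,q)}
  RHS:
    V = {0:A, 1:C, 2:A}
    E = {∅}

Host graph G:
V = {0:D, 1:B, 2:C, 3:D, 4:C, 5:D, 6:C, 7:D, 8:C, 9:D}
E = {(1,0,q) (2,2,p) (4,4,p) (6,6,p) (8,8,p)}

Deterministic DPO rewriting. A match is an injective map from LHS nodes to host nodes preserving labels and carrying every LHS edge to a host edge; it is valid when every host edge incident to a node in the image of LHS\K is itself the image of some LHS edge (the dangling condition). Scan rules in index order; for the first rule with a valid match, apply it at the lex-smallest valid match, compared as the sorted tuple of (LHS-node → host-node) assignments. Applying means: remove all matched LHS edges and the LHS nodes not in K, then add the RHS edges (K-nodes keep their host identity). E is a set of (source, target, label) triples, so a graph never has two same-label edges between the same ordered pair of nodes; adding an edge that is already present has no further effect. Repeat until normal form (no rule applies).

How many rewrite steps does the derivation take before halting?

initial: |V|=10 |E|=5  E = 1-q->0 2-p->2 4-p->4 6-p->6 8-p->8
step 1: apply R0 at {0↦2, 1↦1, 2↦3}  → |V|=8 |E|=4  E = 1-q->0 4-p->4 6-p->6 8-p->8
step 2: apply R0 at {0↦4, 1↦1, 2↦5}  → |V|=6 |E|=3  E = 1-q->0 6-p->6 8-p->8
step 3: apply R0 at {0↦6, 1↦1, 2↦7}  → |V|=4 |E|=2  E = 1-q->0 8-p->8
step 4: apply R0 at {0↦8, 1↦1, 2↦9}  → |V|=2 |E|=1  E = 1-q->0
final graph: no rule applies after step 4

Answer: 4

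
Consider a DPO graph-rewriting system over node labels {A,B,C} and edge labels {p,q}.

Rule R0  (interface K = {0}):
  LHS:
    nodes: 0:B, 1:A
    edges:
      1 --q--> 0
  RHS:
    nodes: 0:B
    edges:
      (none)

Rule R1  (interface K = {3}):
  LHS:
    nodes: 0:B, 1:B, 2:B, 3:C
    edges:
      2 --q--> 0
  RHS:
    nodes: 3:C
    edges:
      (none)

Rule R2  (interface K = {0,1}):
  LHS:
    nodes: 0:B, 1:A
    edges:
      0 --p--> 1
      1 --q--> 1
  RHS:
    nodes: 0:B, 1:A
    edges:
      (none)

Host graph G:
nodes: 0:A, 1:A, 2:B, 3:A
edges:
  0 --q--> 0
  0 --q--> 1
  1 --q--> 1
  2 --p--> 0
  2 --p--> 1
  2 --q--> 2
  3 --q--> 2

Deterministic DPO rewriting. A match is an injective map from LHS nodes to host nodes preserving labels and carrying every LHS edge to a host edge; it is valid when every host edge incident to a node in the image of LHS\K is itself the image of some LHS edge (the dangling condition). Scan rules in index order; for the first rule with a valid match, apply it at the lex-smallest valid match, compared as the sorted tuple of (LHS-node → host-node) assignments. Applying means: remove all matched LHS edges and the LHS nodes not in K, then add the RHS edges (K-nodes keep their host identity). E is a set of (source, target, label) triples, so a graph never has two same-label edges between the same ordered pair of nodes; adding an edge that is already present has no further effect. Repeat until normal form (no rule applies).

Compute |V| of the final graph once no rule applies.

start.  V:4 E:7  edges: 0-q->0 0-q->1 1-q->1 2-p->0 2-p->1 2-q->2 3-q->2
1. fire R0 via {0↦2, 1↦3}  →  V:3 E:6  edges: 0-q->0 0-q->1 1-q->1 2-p->0 2-p->1 2-q->2
2. fire R2 via {0↦2, 1↦0}  →  V:3 E:4  edges: 0-q->1 1-q->1 2-p->1 2-q->2
3. fire R2 via {0↦2, 1↦1}  →  V:3 E:2  edges: 0-q->1 2-q->2
final graph: no rule applies after step 3
NF nodes: {0:A, 1:A, 2:B}

Answer: 3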